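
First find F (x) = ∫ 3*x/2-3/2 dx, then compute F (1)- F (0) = -3/4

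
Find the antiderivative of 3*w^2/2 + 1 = w^3/2 + w + C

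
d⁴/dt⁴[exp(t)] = exp(t)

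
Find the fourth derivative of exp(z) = exp(z)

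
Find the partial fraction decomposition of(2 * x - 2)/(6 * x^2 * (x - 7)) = 2/(49*(x - 7)) - 2/(49*x) + 1/(21*x^2)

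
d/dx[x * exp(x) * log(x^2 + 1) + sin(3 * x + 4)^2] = (x^3*exp(x)*log(x^2 + 1) + x^2*exp(x)*log(x^2 + 1) + 2*x^2*exp(x) + 3*x^2*sin(6*x + 8) + x*exp(x)*log(x^2 + 1) + exp(x)*log(x^2 + 1) + 3*sin(6*x + 8))/(x^2 + 1)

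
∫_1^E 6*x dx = -3 + 3*exp(2)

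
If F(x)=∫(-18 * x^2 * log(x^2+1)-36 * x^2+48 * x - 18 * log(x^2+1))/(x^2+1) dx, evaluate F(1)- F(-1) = -36*log(2)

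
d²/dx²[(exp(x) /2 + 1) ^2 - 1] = exp(2*x) + exp(x)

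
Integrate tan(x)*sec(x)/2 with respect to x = sec(x)/2 + C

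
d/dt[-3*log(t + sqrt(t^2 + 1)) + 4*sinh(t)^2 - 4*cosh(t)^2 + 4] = (-3*t - 3*sqrt(t^2 + 1))/(t^2 + t*sqrt(t^2 + 1) + 1)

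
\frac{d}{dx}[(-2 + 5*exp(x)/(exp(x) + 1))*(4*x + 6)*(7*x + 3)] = (140*x^2*exp(x) + 168*x*exp(2*x) + 326*x*exp(x) - 112*x + 162*exp(2*x) + 144*exp(x) - 108)/(exp(2*x) + 2*exp(x) + 1)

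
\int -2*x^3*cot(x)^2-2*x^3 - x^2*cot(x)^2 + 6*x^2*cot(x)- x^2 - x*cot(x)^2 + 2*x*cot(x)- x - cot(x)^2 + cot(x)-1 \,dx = (2*x^3 + x^2 + x + 1)*cot(x) + C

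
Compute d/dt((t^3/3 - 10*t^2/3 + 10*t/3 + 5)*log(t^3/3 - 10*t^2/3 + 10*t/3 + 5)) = t^2*log(t^3/3 - 10*t^2/3 + 10*t/3 + 5) + t^2 - 20*t*log(t^3/3 - 10*t^2/3 + 10*t/3 + 5)/3 - 20*t/3 + 10*log(t^3/3 - 10*t^2/3 + 10*t/3 + 5)/3 + 10/3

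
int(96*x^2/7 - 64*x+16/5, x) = 32*x^3/7 - 32*x^2 + 16*x/5 + C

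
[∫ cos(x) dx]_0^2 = sin(2)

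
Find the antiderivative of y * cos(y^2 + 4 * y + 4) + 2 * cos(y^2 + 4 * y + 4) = sin((y + 2)^2)/2 + C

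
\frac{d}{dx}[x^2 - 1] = 2*x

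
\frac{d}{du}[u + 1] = 1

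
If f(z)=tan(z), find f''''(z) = 24*tan(z)^5 + 40*tan(z)^3 + 16*tan(z)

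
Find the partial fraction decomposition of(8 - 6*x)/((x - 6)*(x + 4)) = -16/(5*(x + 4)) - 14/(5*(x - 6))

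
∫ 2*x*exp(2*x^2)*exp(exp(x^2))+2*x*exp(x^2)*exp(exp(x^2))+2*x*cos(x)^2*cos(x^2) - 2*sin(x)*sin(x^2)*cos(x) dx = exp(x^2 + exp(x^2)) + sin(x^2)*cos(x)^2 + C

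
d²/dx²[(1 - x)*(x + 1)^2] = -6*x - 2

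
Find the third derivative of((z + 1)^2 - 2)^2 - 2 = 24*z + 24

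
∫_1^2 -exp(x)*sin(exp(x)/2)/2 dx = cos(exp(2)/2) - cos(E/2)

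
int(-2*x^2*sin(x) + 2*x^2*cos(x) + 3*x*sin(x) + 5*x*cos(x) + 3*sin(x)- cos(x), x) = sqrt(2)*(2*x^2 + x - 2)*sin(x + pi/4) + C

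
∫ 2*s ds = s^2 + C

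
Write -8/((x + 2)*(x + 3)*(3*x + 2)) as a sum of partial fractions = -18/(7*(3*x + 2)) - 8/(7*(x + 3)) + 2/(x + 2)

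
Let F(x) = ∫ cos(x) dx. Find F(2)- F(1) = -sin(1) + sin(2)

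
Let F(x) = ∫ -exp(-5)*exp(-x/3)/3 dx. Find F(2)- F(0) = -exp(-5) + exp(-17/3)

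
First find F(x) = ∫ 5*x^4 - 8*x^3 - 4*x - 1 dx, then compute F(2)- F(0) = -10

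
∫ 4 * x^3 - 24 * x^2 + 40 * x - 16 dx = x^4 - 8*x^3 + 20*x^2 - 16*x + C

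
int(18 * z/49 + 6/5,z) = 9*z^2/49 + 6*z/5 + C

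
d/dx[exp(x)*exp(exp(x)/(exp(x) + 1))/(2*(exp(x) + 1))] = (exp(x + exp(x)/(exp(x) + 1)) + 2*exp(2*x + exp(x)/(exp(x) + 1)))/(2*exp(3*x) + 6*exp(2*x) + 6*exp(x) + 2)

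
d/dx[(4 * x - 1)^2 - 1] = 32*x - 8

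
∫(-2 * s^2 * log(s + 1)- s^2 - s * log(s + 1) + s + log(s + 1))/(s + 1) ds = s*(1 - s)*log(s + 1) + C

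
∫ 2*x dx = x^2 + C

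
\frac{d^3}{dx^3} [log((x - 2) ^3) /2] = 3/(x^3 - 6*x^2 + 12*x - 8)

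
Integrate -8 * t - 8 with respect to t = -4*t^2 - 8*t + C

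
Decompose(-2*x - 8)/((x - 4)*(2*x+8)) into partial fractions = -1/(x - 4)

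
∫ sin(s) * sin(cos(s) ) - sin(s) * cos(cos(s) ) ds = sqrt(2)*sin(cos(s) + pi/4) + C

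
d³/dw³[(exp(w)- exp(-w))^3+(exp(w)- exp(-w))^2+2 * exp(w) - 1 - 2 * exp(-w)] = (27*exp(6*w) + 8*exp(5*w) - exp(4*w) - exp(2*w) - 8*exp(w) + 27)*exp(-3*w)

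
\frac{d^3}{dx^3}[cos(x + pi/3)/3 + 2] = sin(x + pi/3)/3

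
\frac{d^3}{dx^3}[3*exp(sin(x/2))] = -3*(2*sin(x/2)^2*cos(x/2) + 3*sin(x))*exp(sin(x/2))/16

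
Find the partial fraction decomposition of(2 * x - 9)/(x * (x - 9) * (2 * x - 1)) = 32/(17*(2*x - 1)) + 1/(17*(x - 9)) - 1/x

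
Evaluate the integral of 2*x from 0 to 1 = 1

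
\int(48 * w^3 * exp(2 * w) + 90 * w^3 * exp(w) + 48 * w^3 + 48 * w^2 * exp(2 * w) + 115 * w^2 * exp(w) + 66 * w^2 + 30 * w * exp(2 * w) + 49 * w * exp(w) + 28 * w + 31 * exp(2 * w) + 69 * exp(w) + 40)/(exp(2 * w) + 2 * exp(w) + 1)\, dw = (2*(w + 2)*(exp(w) + 1) - exp(w))*(6*w^3 - w^2 + 9*w + 2)/(exp(w) + 1) + C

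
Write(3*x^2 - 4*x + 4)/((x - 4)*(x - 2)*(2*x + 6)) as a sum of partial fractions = 43/(70*(x + 3)) - 2/(5*(x - 2)) + 9/(7*(x - 4))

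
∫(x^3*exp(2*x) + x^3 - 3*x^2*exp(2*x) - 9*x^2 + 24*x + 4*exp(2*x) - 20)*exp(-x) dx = 2*(x - 2)^3*sinh(x) + C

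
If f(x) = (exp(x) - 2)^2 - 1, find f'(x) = 2*exp(2*x) - 4*exp(x)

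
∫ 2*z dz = z^2 + C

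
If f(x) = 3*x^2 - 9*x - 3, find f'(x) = 6*x - 9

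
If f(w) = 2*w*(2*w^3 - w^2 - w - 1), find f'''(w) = 96*w - 12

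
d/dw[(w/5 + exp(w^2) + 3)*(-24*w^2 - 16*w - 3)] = -48*w^3*exp(w^2) - 32*w^2*exp(w^2) - 72*w^2/5 - 54*w*exp(w^2) - 752*w/5 - 16*exp(w^2) - 243/5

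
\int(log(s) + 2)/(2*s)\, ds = (log(s) + 2)^2/4 + C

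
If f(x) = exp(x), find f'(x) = exp(x)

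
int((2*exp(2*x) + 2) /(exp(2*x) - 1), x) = 2*log(2*sinh(x)) + C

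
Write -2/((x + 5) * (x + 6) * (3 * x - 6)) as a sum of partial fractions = -1/(12*(x + 6)) + 2/(21*(x + 5)) - 1/(84*(x - 2))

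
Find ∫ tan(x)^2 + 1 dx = tan(x) + C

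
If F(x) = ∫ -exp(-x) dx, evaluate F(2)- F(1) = -exp(-1) + exp(-2)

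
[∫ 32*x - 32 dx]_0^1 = -16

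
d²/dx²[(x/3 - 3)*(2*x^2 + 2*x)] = 4*x - 32/3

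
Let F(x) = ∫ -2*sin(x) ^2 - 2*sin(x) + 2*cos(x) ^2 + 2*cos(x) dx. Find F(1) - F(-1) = 4*(cos(1) + 1)*sin(1)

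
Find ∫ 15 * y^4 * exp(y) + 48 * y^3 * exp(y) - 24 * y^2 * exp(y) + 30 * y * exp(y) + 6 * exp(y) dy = 3*y*(5*y^3 - 4*y^2 + 4*y + 2)*exp(y) + C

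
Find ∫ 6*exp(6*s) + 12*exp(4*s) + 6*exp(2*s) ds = (exp(2*s) + 1)^3 + C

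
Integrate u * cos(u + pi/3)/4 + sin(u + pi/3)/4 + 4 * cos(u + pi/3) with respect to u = (u/4 + 4)*sin(u + pi/3) + C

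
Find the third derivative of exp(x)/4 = exp(x)/4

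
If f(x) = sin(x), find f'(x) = cos(x)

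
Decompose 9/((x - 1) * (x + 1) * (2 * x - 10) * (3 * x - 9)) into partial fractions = -1/(32*(x + 1)) + 3/(32*(x - 1)) - 3/(32*(x - 3)) + 1/(32*(x - 5))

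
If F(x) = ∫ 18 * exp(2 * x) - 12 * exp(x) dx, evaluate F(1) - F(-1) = -(-2 + 3*exp(-1))^2 + (-2 + 3*E)^2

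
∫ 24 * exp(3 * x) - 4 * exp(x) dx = (8*exp(2*x) - 4)*exp(x) + C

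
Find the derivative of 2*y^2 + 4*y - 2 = 4*y + 4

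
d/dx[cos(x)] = -sin(x)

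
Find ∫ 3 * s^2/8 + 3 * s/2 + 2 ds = s^3/8 + 3*s^2/4 + 2*s + C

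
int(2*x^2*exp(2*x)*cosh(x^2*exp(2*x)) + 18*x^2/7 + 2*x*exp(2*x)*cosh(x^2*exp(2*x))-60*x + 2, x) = 6*x^3/7 - 30*x^2 + 2*x + sinh(x^2*exp(2*x)) + C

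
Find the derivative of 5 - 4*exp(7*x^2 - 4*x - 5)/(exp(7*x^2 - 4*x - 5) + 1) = (-56*x*exp(-7*x^2 + 4*x + 5) + 16*exp(-7*x^2 + 4*x + 5))/(exp(10)*exp(8*x)*exp(-14*x^2) + 2*exp(5)*exp(4*x)*exp(-7*x^2) + 1)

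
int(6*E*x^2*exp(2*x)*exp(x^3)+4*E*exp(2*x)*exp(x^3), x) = 2*exp(x^3 + 2*x + 1) + C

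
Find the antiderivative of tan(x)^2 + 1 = tan(x) + C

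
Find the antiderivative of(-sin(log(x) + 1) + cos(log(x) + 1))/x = sqrt(2)*sin(log(x) + pi/4 + 1) + C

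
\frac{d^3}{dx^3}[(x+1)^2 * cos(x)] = x^2*sin(x) + 2*x*sin(x) - 6*x*cos(x) - 5*sin(x) - 6*cos(x)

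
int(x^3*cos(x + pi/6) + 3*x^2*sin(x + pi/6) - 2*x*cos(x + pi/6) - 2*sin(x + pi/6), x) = x*(x^2 - 2)*sin(x + pi/6) + C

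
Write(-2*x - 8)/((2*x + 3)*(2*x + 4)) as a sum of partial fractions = -5/(2*x + 3) + 2/(x + 2)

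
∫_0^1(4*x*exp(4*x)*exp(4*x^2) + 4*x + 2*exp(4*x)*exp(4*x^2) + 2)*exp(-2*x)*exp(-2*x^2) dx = -exp(-4) + exp(4)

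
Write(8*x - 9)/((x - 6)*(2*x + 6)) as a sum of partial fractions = 11/(6*(x + 3)) + 13/(6*(x - 6))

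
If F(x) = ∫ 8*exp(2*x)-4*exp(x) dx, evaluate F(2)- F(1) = -(-1 + 2*E)^2 + (-1 + 2*exp(2))^2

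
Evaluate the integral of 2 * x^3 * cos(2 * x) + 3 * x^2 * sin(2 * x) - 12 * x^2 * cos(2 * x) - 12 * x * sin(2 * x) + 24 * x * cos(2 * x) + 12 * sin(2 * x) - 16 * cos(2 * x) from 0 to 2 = 0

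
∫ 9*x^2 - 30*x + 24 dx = 3*x^3 - 15*x^2 + 24*x + C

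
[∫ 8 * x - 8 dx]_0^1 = -4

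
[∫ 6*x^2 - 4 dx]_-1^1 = -4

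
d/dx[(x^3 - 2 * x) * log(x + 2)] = (3*x^3*log(x + 2) + x^3 + 6*x^2*log(x + 2) - 2*x*log(x + 2) - 2*x - 4*log(x + 2))/(x + 2)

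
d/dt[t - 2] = 1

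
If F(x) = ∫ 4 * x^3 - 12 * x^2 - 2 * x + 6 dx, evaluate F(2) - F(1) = -10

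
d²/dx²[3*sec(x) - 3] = -3/cos(x) + 6/cos(x)^3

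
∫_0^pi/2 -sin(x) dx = -1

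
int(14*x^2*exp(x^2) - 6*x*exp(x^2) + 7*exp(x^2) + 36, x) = 36*x + (7*x - 3)*exp(x^2) + C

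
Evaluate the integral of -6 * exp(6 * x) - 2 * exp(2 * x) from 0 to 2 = -exp(12) - exp(4) + 2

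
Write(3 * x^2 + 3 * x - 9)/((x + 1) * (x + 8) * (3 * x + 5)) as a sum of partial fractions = 51/(38*(3*x + 5)) + 159/(133*(x + 8)) - 9/(14*(x + 1))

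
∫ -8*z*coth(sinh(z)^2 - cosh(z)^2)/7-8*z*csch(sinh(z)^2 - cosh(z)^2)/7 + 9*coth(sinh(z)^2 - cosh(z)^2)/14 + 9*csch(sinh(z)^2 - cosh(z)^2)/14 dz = 4*z^2*csch(1)/7 + 4*z^2*coth(1)/7 - 9*z*coth(1)/14 - 9*z*csch(1)/14 + C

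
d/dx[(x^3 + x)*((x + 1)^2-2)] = 5*x^4 + 8*x^3 + 4*x - 1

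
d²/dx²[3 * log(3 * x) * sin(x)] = 3*(-x^2*log(x)*sin(x) - x^2*log(3)*sin(x) + 2*x*cos(x) - sin(x))/x^2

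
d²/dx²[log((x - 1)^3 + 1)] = (-3*x^4 + 12*x^3 - 18*x^2 + 18*x - 9)/(x^6 - 6*x^5 + 15*x^4 - 18*x^3 + 9*x^2)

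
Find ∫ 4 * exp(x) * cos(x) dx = 2*sqrt(2)*exp(x)*sin(x + pi/4) + C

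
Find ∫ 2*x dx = x^2 + C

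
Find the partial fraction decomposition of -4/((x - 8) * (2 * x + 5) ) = 8/(21*(2*x + 5)) - 4/(21*(x - 8))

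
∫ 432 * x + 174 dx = 216*x^2 + 174*x + C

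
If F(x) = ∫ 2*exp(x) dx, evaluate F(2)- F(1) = -2*E + 2*exp(2)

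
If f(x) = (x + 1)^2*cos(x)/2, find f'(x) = -x^2*sin(x)/2 - x*sin(x) + x*cos(x) - sin(x)/2 + cos(x)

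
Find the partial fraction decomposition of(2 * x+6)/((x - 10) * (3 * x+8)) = -1/(19*(3*x + 8)) + 13/(19*(x - 10))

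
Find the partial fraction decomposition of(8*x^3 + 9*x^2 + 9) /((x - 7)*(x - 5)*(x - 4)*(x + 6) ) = 279/(286*(x + 6)) + 133/(6*(x - 4)) - 617/(11*(x - 5)) + 1597/(39*(x - 7))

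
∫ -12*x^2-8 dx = -4*x^3 - 8*x + C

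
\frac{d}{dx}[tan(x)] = cos(x)^(-2)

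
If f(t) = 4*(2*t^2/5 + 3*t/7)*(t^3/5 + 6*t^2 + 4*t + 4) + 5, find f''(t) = 32*t^3/5 + 4176*t^2/35 + 3504*t/35 + 928/35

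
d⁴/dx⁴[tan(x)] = 24*tan(x)^5 + 40*tan(x)^3 + 16*tan(x)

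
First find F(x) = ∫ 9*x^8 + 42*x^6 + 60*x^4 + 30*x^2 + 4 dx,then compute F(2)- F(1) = 1719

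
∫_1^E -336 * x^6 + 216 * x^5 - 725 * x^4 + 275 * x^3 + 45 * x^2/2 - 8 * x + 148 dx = 10*E*(3*(-2*exp(2) - 3 + E/2)^3/5 - 5*E/2 + 13 + 10*exp(2) + 2*(-2*exp(2) - 3 + E/2)^2) - 253/4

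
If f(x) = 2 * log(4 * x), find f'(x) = 2/x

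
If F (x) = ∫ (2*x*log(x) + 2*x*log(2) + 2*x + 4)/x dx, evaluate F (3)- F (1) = -6*log(2) + 10*log(6)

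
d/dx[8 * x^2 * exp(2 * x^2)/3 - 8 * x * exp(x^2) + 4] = 32*x^3*exp(2*x^2)/3 - 16*x^2*exp(x^2) + 16*x*exp(2*x^2)/3 - 8*exp(x^2)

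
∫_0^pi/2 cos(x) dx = 1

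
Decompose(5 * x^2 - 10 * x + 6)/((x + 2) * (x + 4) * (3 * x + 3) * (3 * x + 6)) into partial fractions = -7/(6*(x + 4)) + 7/(18*(x + 2)) - 23/(9*(x + 2)^2) + 7/(9*(x + 1))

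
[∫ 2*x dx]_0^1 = 1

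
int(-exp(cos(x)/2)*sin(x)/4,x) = exp(cos(x)/2)/2 + C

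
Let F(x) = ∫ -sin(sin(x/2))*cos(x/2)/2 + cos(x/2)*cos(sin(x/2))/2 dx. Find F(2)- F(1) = sqrt(2)*(-sin(sin(1/2) + pi/4) + sin(pi/4 + sin(1)))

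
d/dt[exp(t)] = exp(t)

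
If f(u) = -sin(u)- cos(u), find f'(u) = sin(u) - cos(u)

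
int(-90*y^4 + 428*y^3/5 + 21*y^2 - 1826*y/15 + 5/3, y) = -18*y^5 + 107*y^4/5 + 7*y^3 - 913*y^2/15 + 5*y/3 + C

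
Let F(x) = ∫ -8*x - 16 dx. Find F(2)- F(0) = -48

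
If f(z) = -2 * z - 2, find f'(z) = -2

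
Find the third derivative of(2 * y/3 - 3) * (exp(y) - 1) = 2*y*exp(y)/3 - exp(y)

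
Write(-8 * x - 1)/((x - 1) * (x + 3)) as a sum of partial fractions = -23/(4*(x + 3)) - 9/(4*(x - 1))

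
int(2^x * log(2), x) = 2^x + C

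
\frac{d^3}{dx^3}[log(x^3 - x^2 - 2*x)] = (6*x^6 - 12*x^5 + 24*x^4 + 8*x^3 + 12*x^2 - 24*x - 16)/(x^9 - 3*x^8 - 3*x^7 + 11*x^6 + 6*x^5 - 12*x^4 - 8*x^3)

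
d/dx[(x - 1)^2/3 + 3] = 2*x/3 - 2/3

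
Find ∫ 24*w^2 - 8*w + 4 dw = 8*w^3 - 4*w^2 + 4*w + C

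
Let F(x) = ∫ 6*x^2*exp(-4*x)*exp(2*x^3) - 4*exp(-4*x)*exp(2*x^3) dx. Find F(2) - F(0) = -1 + exp(8)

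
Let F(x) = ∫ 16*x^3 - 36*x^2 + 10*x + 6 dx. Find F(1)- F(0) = 3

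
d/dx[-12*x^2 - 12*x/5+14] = -24*x - 12/5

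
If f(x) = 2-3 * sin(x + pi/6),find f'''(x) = 3*cos(x + pi/6)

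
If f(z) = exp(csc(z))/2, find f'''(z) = (1/2 + 3/(2*sin(z)) - 3/sin(z)^2 - 3/sin(z)^3 - cos(z)^2/(2*sin(z)^4))*exp(1/sin(z))*cos(z)/sin(z)^2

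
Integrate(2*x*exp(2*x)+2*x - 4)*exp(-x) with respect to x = 4*(x - 1)*sinh(x) + C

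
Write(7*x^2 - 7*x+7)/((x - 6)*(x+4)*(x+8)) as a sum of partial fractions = 73/(8*(x + 8)) - 147/(40*(x + 4)) + 31/(20*(x - 6))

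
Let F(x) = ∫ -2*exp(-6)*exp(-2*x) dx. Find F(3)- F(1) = -exp(-8) + exp(-12)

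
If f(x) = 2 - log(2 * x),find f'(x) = -1/x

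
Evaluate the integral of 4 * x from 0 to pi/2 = pi^2/2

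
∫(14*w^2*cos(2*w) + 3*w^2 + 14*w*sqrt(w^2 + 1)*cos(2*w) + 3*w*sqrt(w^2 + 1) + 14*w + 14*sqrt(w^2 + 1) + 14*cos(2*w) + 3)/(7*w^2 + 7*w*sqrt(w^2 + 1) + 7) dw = 3*w/7 + 2*log(w + sqrt(w^2 + 1)) + sin(2*w) + C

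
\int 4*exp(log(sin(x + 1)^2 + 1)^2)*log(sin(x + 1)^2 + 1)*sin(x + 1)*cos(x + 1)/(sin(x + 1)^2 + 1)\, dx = exp(log(sin(x + 1)^2 + 1)^2) + C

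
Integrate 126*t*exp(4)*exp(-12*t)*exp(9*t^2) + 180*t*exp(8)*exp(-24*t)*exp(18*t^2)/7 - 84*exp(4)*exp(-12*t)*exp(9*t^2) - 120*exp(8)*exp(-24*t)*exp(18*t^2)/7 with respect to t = (5*exp((3*t - 2)^2) + 49)*exp((3*t - 2)^2)/7 + C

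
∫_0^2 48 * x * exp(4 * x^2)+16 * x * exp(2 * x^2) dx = -10 + 4*exp(8) + 6*exp(16)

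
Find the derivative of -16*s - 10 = -16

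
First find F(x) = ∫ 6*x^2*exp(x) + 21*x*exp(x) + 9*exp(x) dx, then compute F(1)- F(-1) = 3*exp(-1) + 15*E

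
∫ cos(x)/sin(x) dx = log(2*sin(x)) + C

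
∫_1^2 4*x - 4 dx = 2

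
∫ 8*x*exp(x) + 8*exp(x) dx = 8*x*exp(x) + C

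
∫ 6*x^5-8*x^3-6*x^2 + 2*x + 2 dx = x^6 - 2*x^4 - 2*x^3 + x^2 + 2*x + C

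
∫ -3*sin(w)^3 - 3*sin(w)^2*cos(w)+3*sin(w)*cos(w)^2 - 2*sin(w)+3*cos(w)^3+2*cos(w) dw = sqrt(2)*(sin(2*w) + 3)*sin(w + pi/4) + C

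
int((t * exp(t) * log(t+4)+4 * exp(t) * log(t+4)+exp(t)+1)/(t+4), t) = (exp(t) + 1)*log(t + 4) + C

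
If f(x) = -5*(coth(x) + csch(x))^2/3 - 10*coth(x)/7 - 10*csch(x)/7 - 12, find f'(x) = (70*sinh(x) + 30*cosh(x) + 30 + 140/tanh(x) + 140/sinh(x))/(21*sinh(x)^2)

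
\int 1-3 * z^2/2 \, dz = -z^3/2 + z + C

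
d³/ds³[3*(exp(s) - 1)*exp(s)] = 24*exp(2*s) - 3*exp(s)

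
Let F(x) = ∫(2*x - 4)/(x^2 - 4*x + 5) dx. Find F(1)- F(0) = -log(10) + log(4)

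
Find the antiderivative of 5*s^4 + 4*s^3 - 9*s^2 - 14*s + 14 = s^5 + s^4 - 3*s^3 - 7*s^2 + 14*s + C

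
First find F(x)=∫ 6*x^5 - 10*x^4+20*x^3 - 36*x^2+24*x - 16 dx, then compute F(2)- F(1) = 12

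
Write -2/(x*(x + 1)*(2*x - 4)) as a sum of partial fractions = -1/(3*(x + 1)) - 1/(6*(x - 2)) + 1/(2*x)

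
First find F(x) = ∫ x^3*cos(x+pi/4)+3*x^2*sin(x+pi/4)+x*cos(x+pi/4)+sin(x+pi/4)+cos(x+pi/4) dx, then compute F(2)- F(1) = -3*sin(pi/4 + 1) + 11*sin(pi/4 + 2)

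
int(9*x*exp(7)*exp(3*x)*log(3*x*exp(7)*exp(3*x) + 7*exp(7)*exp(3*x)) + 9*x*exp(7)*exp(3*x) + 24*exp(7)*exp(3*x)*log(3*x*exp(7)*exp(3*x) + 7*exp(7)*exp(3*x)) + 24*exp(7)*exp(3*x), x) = (3*x + 7)*(3*x + log(3*x + 7) + 7)*exp(3*x + 7) + C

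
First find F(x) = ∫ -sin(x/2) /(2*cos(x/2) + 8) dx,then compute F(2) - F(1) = -log(cos(1/2) + 4) + log(cos(1) + 4)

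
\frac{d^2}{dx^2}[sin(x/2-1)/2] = -sin(x/2 - 1)/8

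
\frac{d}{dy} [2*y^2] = 4*y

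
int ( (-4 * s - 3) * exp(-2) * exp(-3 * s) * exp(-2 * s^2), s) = exp(-2*s^2 - 3*s - 2) + C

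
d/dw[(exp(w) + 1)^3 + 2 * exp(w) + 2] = 3*exp(3*w) + 6*exp(2*w) + 5*exp(w)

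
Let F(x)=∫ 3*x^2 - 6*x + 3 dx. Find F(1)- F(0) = 1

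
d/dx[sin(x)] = cos(x)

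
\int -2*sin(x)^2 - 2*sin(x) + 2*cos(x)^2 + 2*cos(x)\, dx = sin(2*x) + 2*sqrt(2)*sin(x + pi/4) + C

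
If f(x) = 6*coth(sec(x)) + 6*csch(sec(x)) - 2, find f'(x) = -6*(cosh(1/cos(x)) + 1)*sin(x)/(cos(x)^2*sinh(1/cos(x))^2)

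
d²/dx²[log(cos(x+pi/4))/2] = -1/(1 - sin(2*x))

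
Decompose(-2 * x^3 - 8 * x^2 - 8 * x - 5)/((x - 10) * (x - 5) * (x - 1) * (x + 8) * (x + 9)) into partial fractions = 877/(2660*(x + 9)) - 571/(2106*(x + 8)) - 23/(3240*(x - 1)) + 99/(728*(x - 5)) - 577/(3078*(x - 10))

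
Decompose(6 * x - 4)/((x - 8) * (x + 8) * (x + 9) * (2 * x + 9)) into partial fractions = 248/(1575*(2*x + 9)) + 58/(153*(x + 9)) - 13/(28*(x + 8)) + 11/(1700*(x - 8))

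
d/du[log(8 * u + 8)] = 1/(u + 1)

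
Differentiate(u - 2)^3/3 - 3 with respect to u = u^2 - 4*u + 4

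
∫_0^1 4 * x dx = 2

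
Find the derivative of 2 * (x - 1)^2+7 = 4*x - 4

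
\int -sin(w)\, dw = cos(w) + C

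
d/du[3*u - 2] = 3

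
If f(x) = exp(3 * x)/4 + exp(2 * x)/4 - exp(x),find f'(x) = 3*exp(3*x)/4 + exp(2*x)/2 - exp(x)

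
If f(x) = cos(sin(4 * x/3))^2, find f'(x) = -8*sin(sin(4*x/3))*cos(4*x/3)*cos(sin(4*x/3))/3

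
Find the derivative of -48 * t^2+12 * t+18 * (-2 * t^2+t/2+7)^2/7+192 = 288*t^3/7 - 108*t^2/7 - 1671*t/7 + 30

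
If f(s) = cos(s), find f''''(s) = cos(s)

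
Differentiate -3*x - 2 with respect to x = -3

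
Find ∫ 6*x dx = 3*x^2 + C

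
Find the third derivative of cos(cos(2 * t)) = -8*sin(2*t)^3*sin(cos(2*t)) - 8*sin(2*t)*sin(cos(2*t)) - 24*sin(2*t)*cos(2*t)*cos(cos(2*t))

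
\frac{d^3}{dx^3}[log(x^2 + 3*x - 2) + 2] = (4*x^3 + 18*x^2 + 78*x + 90)/(x^6 + 9*x^5 + 21*x^4 - 9*x^3 - 42*x^2 + 36*x - 8)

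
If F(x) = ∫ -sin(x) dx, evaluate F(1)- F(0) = -1 + cos(1)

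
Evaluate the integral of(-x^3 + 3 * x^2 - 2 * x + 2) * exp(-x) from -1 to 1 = 3*exp(-1) + 3*E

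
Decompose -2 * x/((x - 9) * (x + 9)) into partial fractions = -1/(x + 9) - 1/(x - 9)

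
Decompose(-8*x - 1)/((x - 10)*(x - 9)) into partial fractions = 73/(x - 9) - 81/(x - 10)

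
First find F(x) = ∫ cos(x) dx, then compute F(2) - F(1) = -sin(1) + sin(2)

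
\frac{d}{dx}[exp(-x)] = -exp(-x)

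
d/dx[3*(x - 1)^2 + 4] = 6*x - 6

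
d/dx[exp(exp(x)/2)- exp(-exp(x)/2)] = (exp(x) + exp(x + exp(x)))*exp(-exp(x)/2)/2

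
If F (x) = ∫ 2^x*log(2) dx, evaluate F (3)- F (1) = 6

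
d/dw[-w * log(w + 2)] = (-w*log(w + 2) - w - 2*log(w + 2))/(w + 2)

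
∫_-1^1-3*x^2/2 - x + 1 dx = 1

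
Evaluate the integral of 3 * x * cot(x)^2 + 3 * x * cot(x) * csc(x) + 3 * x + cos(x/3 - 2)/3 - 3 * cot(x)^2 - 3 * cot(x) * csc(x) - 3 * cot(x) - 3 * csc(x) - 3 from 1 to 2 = -3*csc(2) - sin(4/3) + sin(5/3) - 3*cot(2)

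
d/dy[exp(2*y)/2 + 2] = exp(2*y)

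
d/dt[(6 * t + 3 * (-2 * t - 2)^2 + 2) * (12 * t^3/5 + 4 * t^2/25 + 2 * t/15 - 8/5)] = 144*t^4 + 7392*t^3/25 + 120*t^2 - 648*t/25 - 692/15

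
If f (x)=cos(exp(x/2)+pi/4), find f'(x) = -exp(x/2)*sin(exp(x/2) + pi/4)/2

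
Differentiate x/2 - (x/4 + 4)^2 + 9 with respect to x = -x/8 - 3/2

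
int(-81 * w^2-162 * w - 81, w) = -27*w^3 - 81*w^2 - 81*w + C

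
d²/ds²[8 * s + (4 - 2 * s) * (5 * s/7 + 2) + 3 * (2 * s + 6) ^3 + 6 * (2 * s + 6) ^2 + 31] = 144*s + 3340/7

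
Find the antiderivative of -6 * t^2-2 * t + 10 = -2*t^3 - t^2 + 10*t + C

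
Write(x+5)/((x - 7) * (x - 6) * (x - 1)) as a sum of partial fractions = 1/(5*(x - 1)) - 11/(5*(x - 6)) + 2/(x - 7)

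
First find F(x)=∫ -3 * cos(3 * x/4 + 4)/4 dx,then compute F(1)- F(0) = sin(4) - sin(19/4)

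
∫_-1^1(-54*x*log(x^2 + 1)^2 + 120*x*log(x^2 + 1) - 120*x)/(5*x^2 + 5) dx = 0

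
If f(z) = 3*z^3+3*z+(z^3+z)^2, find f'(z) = 6*z^5 + 8*z^3 + 9*z^2 + 2*z + 3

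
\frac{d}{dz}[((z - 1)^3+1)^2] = 6*z^5 - 30*z^4 + 60*z^3 - 54*z^2 + 18*z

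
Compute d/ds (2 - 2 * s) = -2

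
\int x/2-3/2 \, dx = x^2/4 - 3*x/2 + C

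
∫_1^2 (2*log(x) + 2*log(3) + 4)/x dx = -(log(3) + 2)^2 + (log(6) + 2)^2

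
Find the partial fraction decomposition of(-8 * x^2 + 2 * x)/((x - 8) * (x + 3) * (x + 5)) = -105/(13*(x + 5)) + 39/(11*(x + 3)) - 496/(143*(x - 8))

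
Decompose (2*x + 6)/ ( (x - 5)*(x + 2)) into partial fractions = -2/(7*(x + 2)) + 16/(7*(x - 5))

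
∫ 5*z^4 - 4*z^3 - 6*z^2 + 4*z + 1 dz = z^5 - z^4 - 2*z^3 + 2*z^2 + z + C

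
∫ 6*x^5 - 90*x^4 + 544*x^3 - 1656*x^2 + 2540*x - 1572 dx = x^6 - 18*x^5 + 136*x^4 - 552*x^3 + 1270*x^2 - 1572*x + C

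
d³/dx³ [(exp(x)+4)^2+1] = 8*exp(2*x) + 8*exp(x)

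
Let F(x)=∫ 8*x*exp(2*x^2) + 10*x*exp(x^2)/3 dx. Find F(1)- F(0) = -11/3 + 5*E/3 + 2*exp(2)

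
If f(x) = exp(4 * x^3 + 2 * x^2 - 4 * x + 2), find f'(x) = 12*x^2*exp(4*x^3 + 2*x^2 - 4*x + 2) + 4*x*exp(4*x^3 + 2*x^2 - 4*x + 2) - 4*exp(4*x^3 + 2*x^2 - 4*x + 2)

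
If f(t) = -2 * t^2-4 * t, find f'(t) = -4*t - 4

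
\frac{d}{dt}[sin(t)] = cos(t)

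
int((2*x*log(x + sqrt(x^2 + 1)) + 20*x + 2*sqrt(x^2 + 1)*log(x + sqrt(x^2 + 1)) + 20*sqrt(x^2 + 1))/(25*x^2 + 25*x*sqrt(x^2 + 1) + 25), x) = (log(x + sqrt(x^2 + 1)) + 20)*log(x + sqrt(x^2 + 1))/25 + C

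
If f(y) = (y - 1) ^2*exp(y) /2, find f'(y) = y^2*exp(y)/2 - exp(y)/2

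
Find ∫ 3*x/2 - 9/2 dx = 3*x^2/4 - 9*x/2 + C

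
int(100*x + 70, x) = 50*x^2 + 70*x + C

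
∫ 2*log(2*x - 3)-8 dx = -10*x + (2*x - 3)*log(2*x - 3) + C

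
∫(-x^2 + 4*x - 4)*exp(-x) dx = ((x - 1)^2 + 1)*exp(-x) + C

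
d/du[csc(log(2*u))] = -cot(log(u) + log(2))*csc(log(u) + log(2))/u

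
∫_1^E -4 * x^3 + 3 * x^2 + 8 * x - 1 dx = (-2 + (-1 + E)^2)*(-exp(2) - E + 1) - 2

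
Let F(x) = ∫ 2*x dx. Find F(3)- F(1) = 8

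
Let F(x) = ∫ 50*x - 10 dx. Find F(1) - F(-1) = -20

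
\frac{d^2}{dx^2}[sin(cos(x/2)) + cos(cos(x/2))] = -sqrt(2)*(sin(x/2)^2*sin(cos(x/2) + pi/4) + cos(x/2)*cos(cos(x/2) + pi/4))/4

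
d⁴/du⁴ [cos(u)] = cos(u)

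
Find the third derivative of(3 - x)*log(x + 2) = (x + 12)/(x^3 + 6*x^2 + 12*x + 8)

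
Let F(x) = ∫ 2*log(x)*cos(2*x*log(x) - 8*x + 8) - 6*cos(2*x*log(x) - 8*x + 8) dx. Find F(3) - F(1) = -sin(16 - 6*log(3))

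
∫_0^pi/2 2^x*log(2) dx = -1 + 2^(pi/2)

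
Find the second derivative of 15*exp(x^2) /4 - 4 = 15*x^2*exp(x^2) + 15*exp(x^2)/2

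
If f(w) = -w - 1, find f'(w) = -1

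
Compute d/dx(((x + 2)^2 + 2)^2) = 4*x^3 + 24*x^2 + 56*x + 48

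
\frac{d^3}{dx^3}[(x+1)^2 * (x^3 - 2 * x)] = 60*x^2 + 48*x - 6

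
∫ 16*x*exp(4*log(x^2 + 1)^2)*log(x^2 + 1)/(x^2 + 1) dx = exp(4*log(x^2 + 1)^2) + C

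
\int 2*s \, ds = s^2 + C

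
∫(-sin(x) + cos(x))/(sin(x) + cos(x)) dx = log(sin(x + pi/4)) + C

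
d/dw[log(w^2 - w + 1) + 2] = (2*w - 1)/(w^2 - w + 1)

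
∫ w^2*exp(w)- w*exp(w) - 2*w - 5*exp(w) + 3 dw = (1 - exp(w))*(-w^2 + 3*w + 2) + C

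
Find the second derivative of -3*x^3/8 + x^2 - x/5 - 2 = 2 - 9*x/4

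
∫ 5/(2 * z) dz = 5*log(z)/2 + C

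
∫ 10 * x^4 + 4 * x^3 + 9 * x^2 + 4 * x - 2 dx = 2*x^5 + x^4 + 3*x^3 + 2*x^2 - 2*x + C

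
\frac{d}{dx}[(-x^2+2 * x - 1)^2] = 4*x^3 - 12*x^2 + 12*x - 4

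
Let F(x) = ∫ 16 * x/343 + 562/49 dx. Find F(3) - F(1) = 7932/343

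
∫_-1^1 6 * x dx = 0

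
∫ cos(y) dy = sin(y) + C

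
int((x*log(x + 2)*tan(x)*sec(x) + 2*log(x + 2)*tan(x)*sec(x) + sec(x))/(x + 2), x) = log(x + 2)*sec(x) + C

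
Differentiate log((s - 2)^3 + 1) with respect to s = (3*s^2 - 12*s + 12)/(s^3 - 6*s^2 + 12*s - 7)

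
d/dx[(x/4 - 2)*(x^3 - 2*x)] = x^3 - 6*x^2 - x + 4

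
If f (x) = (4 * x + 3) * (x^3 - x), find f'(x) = 16*x^3 + 9*x^2 - 8*x - 3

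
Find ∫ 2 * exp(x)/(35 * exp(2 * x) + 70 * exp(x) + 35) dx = (121*exp(x) + 119)/(35*(exp(x) + 1)) + C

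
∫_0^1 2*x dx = 1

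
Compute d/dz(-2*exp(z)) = -2*exp(z)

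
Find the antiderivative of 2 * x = x^2 + C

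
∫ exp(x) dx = exp(x) + C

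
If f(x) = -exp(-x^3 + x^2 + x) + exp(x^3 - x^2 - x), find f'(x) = 3*x^2*exp(-x^3 + x^2 + x) + 3*x^2*exp(x^3 - x^2 - x) - 2*x*exp(-x^3 + x^2 + x) - 2*x*exp(x^3 - x^2 - x) - exp(-x^3 + x^2 + x) - exp(x^3 - x^2 - x)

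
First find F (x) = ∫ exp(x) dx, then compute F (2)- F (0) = -1 + exp(2)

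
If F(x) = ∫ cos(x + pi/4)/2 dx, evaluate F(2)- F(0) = -sqrt(2)/4 + sin(pi/4 + 2)/2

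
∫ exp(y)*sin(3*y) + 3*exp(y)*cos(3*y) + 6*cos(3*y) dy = (exp(y) + 2)*sin(3*y) + C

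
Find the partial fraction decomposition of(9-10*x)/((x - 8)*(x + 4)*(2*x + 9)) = 216/(25*(2*x + 9)) - 49/(12*(x + 4)) - 71/(300*(x - 8))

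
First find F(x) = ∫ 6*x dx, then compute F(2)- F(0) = 12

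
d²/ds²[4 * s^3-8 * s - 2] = 24*s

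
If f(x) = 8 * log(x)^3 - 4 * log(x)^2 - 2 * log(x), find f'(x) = (24*log(x)^2 - 8*log(x) - 2)/x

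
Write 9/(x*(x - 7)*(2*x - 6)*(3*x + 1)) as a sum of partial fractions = -243/(440*(3*x + 1)) - 3/(80*(x - 3)) + 9/(1232*(x - 7)) + 3/(14*x)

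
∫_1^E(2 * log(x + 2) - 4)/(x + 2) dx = -(-2 + log(3))^2 + (-2 + log(2 + E))^2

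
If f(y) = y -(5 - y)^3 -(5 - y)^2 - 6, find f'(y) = 3*y^2 - 32*y + 86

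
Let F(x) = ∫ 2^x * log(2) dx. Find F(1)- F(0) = 1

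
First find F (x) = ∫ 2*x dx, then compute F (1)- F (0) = 1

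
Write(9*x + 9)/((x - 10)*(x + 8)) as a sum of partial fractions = 7/(2*(x + 8)) + 11/(2*(x - 10))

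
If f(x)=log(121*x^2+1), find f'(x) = 242*x/(121*x^2 + 1)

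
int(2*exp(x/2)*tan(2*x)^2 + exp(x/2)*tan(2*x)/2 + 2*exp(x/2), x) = exp(x/2)*tan(2*x) + C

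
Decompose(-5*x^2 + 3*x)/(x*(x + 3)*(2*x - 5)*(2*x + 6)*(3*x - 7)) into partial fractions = 117/(256*(3*x - 7)) - 38/(121*(2*x - 5)) + 145/(30976*(x + 3)) + 9/(176*(x + 3)^2)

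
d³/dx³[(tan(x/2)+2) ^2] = 3*tan(x/2)^5 + 3*tan(x/2)^4 + 5*tan(x/2)^3 + 4*tan(x/2)^2 + 2*tan(x/2) + 1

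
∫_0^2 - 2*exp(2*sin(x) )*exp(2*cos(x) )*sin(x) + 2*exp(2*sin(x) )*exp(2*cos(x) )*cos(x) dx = -exp(2) + exp(2*cos(2) + 2*sin(2))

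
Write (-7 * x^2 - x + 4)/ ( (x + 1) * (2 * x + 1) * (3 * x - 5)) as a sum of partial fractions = -77/(52*(3*x - 5)) - 11/(13*(2*x + 1)) - 1/(4*(x + 1))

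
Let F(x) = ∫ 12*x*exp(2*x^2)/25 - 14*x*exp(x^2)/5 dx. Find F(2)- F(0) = -268/25 + exp(4) + 3*(-2 + exp(4)/5)^2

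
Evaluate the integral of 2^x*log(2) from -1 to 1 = 3/2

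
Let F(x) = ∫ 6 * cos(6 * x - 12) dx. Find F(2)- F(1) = sin(6)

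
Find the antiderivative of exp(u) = exp(u) + C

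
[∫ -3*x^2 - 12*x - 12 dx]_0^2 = -56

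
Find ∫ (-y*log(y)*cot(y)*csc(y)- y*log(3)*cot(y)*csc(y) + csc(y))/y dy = log(3*y)*csc(y) + C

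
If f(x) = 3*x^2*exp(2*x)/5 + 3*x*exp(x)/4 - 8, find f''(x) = 12*x^2*exp(2*x)/5 + 24*x*exp(2*x)/5 + 3*x*exp(x)/4 + 6*exp(2*x)/5 + 3*exp(x)/2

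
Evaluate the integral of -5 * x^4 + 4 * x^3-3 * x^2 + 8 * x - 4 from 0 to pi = (-1 + pi)^2*(-pi^3 - pi^2 - 2*pi + 1) - 1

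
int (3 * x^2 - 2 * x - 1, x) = x^3 - x^2 - x + C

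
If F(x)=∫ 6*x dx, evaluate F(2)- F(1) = 9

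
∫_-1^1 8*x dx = 0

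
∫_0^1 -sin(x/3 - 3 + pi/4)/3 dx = sin(pi/4 + 8/3) - sin(pi/4 + 3)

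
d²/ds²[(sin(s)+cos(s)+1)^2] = -4*sin(2*s) - 2*sqrt(2)*sin(s + pi/4)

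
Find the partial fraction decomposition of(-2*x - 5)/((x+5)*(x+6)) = -7/(x + 6) + 5/(x + 5)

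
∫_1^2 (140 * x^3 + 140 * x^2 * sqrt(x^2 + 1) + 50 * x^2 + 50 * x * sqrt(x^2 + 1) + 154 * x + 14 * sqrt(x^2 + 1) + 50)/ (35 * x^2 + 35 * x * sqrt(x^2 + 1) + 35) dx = -2*log(1 + sqrt(2))/5 + 2*log(2 + sqrt(5))/5 + 52/7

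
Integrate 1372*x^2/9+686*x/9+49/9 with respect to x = 1372*x^3/27 + 343*x^2/9 + 49*x/9 + C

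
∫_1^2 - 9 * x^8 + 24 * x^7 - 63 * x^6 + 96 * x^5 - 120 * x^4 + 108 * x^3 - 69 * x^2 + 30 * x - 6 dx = -342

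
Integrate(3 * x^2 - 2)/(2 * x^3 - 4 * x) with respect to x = log(x*(x^2 - 2))/2 + C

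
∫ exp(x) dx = exp(x) + C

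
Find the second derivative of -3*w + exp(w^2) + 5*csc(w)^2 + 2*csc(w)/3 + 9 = 4*w^2*exp(w^2) + 2*exp(w^2) - 2/(3*sin(w)) - 20/sin(w)^2 + 4/(3*sin(w)^3) + 30/sin(w)^4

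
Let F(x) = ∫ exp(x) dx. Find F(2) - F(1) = -E + exp(2)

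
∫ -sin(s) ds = cos(s) + C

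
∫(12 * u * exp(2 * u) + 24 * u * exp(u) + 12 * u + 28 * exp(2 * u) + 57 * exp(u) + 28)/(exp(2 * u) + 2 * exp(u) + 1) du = ((exp(u) + 1)*(6*u^2 + 28*u + 27) + exp(u))/(exp(u) + 1) + C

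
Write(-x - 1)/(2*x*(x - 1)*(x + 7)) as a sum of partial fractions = 3/(56*(x + 7)) - 1/(8*(x - 1)) + 1/(14*x)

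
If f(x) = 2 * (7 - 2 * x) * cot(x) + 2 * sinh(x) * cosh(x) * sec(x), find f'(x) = 4*x*cot(x)^2 + 4*x + tan(x)*sinh(2*x)*sec(x) - 14*cot(x)^2 - 4*cot(x) + 2*cosh(2*x)*sec(x) - 14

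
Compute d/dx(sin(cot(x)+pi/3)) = -cos(pi/3 + 1/tan(x))/sin(x)^2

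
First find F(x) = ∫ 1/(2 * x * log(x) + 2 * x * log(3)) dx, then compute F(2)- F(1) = -log(log(3))/2 + log(log(6))/2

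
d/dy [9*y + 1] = 9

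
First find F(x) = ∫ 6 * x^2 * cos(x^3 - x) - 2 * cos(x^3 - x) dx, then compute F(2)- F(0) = 2*sin(6)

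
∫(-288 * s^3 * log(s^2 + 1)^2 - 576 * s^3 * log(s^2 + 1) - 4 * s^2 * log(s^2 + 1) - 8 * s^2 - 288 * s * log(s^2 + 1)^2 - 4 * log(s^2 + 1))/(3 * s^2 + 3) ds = 4*s*(-36*s*log(s^2 + 1) - 1)*log(s^2 + 1)/3 + C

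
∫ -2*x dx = -x^2 + C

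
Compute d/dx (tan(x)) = cos(x)^(-2)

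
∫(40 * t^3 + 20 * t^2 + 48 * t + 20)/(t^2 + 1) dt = 20*t^2 + 20*t + 4*log(t^2 + 1) + C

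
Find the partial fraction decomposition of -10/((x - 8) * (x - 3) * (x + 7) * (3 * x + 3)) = 1/(270*(x + 7)) - 5/(324*(x + 1)) + 1/(60*(x - 3)) - 2/(405*(x - 8))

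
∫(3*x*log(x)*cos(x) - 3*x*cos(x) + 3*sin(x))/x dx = (3*log(x) - 3)*sin(x) + C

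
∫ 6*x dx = 3*x^2 + C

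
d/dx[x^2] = 2*x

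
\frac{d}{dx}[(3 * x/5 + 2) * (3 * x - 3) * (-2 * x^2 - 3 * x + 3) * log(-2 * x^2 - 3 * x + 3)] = -72*x^3*log(-2*x^2 - 3*x + 3)/5 - 36*x^3/5 - 207*x^2*log(-2*x^2 - 3*x + 3)/5 - 111*x^2/5 + 48*x*log(-2*x^2 - 3*x + 3)/5 + 57*x/5 + 153*log(-2*x^2 - 3*x + 3)/5 + 18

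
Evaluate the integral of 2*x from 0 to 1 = 1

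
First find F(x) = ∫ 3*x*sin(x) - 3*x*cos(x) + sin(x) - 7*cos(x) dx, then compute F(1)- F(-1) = -8*sin(1) - 6*cos(1)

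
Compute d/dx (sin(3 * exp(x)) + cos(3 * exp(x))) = 3*sqrt(2)*exp(x)*cos(3*exp(x) + pi/4)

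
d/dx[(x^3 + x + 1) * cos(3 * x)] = -3*x^3*sin(3*x) + 3*x^2*cos(3*x) - 3*x*sin(3*x) - 3*sin(3*x) + cos(3*x)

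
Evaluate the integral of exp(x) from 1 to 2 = -E + exp(2)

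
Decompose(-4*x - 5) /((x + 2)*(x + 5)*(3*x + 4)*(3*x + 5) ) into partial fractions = -3/(2*(3*x + 5)) + 3/(22*(3*x + 4)) - 1/(22*(x + 5)) + 1/(2*(x + 2))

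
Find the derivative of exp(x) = exp(x)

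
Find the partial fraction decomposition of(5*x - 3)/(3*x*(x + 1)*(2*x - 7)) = 58/(189*(2*x - 7)) - 8/(27*(x + 1)) + 1/(7*x)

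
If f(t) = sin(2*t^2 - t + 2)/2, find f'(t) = (2*t - 1/2)*cos(2*t^2 - t + 2)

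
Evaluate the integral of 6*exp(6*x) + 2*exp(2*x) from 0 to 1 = -2 + exp(2) + exp(6)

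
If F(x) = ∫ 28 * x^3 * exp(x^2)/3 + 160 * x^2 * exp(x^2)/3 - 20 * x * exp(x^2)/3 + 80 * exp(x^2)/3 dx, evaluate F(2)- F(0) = 8 + 64*exp(4)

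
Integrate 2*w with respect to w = w^2 + C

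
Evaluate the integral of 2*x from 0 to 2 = 4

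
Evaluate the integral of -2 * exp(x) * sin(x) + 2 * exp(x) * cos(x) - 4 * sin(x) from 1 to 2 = 2*(2 + exp(2))*cos(2) - 2*(2 + E)*cos(1)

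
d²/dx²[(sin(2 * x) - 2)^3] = -12*sin(2*x)^3 + 48*sin(2*x)^2 + 24*sin(2*x)*cos(2*x)^2 - 48*sin(2*x) - 48*cos(2*x)^2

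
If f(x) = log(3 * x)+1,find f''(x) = -1/x^2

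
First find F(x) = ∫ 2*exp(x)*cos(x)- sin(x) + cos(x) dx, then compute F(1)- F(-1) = -(exp(-1) + 1)*(-sin(1) + cos(1)) + (1 + E)*(cos(1) + sin(1))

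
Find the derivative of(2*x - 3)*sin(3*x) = 6*x*cos(3*x) + 2*sin(3*x) - 9*cos(3*x)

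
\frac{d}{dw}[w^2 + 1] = 2*w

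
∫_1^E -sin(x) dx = cos(E) - cos(1)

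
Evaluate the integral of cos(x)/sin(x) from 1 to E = log(sin(E)) - log(sin(1))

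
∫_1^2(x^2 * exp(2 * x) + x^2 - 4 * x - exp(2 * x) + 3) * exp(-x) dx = -exp(-2) + exp(2)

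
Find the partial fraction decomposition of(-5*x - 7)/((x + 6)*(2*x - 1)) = -19/(13*(2*x - 1)) - 23/(13*(x + 6))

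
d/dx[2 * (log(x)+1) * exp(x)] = (2*x*exp(x)*log(x) + 2*x*exp(x) + 2*exp(x))/x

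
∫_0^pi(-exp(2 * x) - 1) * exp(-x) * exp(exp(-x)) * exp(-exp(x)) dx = -1 + exp(-exp(pi) + exp(-pi))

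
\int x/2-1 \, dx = x^2/4 - x + C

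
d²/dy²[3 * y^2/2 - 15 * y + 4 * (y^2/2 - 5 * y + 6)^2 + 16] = 12*y^2 - 120*y + 251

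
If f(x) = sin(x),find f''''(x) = sin(x)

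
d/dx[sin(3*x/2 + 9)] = 3*cos(3*x/2 + 9)/2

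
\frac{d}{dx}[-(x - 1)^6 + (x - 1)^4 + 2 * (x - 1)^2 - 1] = -6*x^5 + 30*x^4 - 56*x^3 + 48*x^2 - 14*x - 2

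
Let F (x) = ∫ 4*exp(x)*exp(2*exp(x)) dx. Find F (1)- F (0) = -2*exp(2) + 2*exp(2*E)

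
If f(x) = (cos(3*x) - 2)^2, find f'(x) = 12*sin(3*x) - 3*sin(6*x)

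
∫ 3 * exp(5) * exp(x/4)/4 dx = 3*exp(x/4 + 5) + C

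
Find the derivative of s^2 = 2*s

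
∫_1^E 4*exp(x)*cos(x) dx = 2*sqrt(2)*(exp(E)*sin(pi/4 + E) - E*sin(pi/4 + 1))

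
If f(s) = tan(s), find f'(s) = cos(s)^(-2)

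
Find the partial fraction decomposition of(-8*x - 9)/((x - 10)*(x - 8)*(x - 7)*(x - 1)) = 17/(378*(x - 1)) - 65/(18*(x - 7)) + 73/(14*(x - 8)) - 89/(54*(x - 10))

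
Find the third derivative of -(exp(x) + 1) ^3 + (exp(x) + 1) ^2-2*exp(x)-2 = -27*exp(3*x) - 16*exp(2*x) - 3*exp(x)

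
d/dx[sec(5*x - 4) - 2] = 5*tan(5*x - 4)*sec(5*x - 4)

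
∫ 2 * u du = u^2 + C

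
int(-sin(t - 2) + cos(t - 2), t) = sqrt(2)*cos(-t + pi/4 + 2) + C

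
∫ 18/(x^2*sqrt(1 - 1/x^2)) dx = 18*asec(x) + C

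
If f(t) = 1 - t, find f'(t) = -1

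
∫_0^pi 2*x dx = pi^2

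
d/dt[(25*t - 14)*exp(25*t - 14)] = 625*t*exp(25*t - 14) - 325*exp(25*t - 14)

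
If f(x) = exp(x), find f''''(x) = exp(x)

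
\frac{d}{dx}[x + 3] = 1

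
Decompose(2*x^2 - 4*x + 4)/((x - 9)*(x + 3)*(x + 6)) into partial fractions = 20/(9*(x + 6)) - 17/(18*(x + 3)) + 13/(18*(x - 9))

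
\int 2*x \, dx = x^2 + C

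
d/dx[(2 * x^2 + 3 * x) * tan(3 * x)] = 6*x^2/cos(3*x)^2 + 4*x*tan(3*x) + 9*x/cos(3*x)^2 + 3*tan(3*x)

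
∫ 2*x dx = x^2 + C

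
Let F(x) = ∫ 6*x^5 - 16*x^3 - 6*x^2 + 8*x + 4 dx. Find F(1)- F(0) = 3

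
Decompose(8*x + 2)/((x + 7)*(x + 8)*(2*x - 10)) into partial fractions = -31/(13*(x + 8)) + 9/(4*(x + 7)) + 7/(52*(x - 5))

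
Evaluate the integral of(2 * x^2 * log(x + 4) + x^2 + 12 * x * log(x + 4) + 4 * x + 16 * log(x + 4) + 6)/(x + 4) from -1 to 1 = -3*log(3) + 11*log(5)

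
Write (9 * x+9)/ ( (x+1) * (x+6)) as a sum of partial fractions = 9/(x + 6)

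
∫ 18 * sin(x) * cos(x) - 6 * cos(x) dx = (3*sin(x) - 1)^2 + C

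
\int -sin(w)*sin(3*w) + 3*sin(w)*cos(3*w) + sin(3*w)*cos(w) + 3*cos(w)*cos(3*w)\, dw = sqrt(2)*sin(3*w)*sin(w + pi/4) + C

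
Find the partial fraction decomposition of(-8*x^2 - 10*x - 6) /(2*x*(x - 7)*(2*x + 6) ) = -2/(5*(x + 3)) - 117/(70*(x - 7)) + 1/(14*x)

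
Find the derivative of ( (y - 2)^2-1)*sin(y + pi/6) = y^2*cos(y + pi/6) + 2*y*sin(y + pi/6) - 4*y*cos(y + pi/6) - 4*sin(y + pi/6) + 3*cos(y + pi/6)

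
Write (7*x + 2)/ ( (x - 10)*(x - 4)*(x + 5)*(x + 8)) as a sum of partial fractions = 1/(12*(x + 8)) - 11/(135*(x + 5)) - 5/(108*(x - 4)) + 2/(45*(x - 10))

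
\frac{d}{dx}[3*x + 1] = 3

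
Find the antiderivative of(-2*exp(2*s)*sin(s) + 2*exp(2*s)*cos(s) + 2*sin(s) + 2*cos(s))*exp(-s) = 4*cos(s)*sinh(s) + C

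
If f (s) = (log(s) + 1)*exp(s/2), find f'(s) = (s*exp(s/2)*log(s) + s*exp(s/2) + 2*exp(s/2))/(2*s)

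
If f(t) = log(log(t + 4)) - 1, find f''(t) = (-log(t + 4) - 1)/(t^2*log(t + 4)^2 + 8*t*log(t + 4)^2 + 16*log(t + 4)^2)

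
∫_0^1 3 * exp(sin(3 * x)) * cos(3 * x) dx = -1 + exp(sin(3))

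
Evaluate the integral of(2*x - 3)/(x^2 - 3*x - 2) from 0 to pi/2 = -log(2) + log(-pi^2/4 + 2 + 3*pi/2)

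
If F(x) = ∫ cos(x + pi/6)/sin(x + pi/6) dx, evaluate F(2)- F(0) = log(sin(pi/6 + 2)) + log(2)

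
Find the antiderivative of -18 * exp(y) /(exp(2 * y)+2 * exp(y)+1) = (-23*exp(y) - 5)/(exp(y) + 1) + C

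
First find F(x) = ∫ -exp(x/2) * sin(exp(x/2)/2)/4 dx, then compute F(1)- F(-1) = -cos(exp(-1/2)/2) + cos(exp(1/2)/2)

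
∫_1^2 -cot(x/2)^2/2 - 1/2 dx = -cot(1/2) + cot(1)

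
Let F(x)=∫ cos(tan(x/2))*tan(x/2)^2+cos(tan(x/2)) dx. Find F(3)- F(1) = -2*sin(tan(1/2)) + 2*sin(tan(3/2))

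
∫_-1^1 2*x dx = 0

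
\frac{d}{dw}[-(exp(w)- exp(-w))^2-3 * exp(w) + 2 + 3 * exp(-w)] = (-2*exp(4*w) - 3*exp(3*w) - 3*exp(w) + 2)*exp(-2*w)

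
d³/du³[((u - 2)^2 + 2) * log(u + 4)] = (2*u^2 + 28*u + 156)/(u^3 + 12*u^2 + 48*u + 64)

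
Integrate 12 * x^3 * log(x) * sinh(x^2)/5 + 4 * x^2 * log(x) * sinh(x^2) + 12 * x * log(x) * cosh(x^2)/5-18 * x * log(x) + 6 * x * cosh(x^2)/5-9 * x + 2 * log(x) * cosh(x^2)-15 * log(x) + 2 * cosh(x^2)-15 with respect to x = x*(3*x + 5)*(2*cosh(x^2) - 15)*log(x)/5 + C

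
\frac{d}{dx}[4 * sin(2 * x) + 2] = 8*cos(2*x)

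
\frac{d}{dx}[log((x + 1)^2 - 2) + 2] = (2*x + 2)/(x^2 + 2*x - 1)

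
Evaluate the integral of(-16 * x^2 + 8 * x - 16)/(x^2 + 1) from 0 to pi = -16*pi + 4*log(1 + pi^2)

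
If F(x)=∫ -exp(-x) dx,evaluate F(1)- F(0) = -1 + exp(-1)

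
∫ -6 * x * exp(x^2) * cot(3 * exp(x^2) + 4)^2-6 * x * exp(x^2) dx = cot(3*exp(x^2) + 4) + C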